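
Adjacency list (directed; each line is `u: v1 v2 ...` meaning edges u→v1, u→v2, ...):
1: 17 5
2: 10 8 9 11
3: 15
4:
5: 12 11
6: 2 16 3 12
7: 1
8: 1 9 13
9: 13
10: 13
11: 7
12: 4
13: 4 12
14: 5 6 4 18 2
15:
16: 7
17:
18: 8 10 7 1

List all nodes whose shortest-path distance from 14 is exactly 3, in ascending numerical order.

13, 15, 17

Level 0: 14
Level 1: 2, 4, 5, 6, 18
Level 2: 1, 3, 7, 8, 9, 10, 11, 12, 16
Level 3: 13, 15, 17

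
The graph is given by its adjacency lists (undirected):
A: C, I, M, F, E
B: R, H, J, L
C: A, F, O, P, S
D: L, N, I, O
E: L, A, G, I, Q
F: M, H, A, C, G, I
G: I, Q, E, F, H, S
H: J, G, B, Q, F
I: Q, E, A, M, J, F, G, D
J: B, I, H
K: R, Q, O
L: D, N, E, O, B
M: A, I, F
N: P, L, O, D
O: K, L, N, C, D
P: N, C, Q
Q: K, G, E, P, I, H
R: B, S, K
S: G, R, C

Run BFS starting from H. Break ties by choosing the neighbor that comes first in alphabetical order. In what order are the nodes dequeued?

H B F G J Q L R A C I M E S K P D N O

Visit H; enqueue B, F, G, J, Q → queue [B, F, G, J, Q]
Visit B; enqueue L, R → queue [F, G, J, Q, L, R]
Visit F; enqueue A, C, I, M → queue [G, J, Q, L, R, A, C, I, M]
Visit G; enqueue E, S → queue [J, Q, L, R, A, C, I, M, E, S]
Visit J → queue [Q, L, R, A, C, I, M, E, S]
Visit Q; enqueue K, P → queue [L, R, A, C, I, M, E, S, K, P]
Visit L; enqueue D, N, O → queue [R, A, C, I, M, E, S, K, P, D, N, O]
Visit R → queue [A, C, I, M, E, S, K, P, D, N, O]
Visit A → queue [C, I, M, E, S, K, P, D, N, O]
Visit C → queue [I, M, E, S, K, P, D, N, O]
Visit I → queue [M, E, S, K, P, D, N, O]
Visit M → queue [E, S, K, P, D, N, O]
Visit E → queue [S, K, P, D, N, O]
Visit S → queue [K, P, D, N, O]
Visit K → queue [P, D, N, O]
Visit P → queue [D, N, O]
Visit D → queue [N, O]
Visit N → queue [O]
Visit O → queue []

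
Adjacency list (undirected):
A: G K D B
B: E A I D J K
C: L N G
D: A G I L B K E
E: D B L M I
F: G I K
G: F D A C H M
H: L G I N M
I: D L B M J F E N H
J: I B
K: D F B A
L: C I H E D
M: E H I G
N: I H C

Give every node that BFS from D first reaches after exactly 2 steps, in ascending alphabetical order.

C, F, H, J, M, N

Level 0: D
Level 1: A, B, E, G, I, K, L
Level 2: C, F, H, J, M, N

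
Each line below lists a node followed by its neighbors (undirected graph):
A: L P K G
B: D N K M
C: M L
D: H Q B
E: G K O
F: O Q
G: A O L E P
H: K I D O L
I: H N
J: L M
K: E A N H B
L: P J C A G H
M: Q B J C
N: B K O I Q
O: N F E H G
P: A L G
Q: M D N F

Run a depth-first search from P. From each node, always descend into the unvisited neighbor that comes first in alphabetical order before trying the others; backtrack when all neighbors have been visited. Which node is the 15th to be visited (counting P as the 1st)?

Visit P
P → A
A → G
G → E
E → K
K → B
B → D
D → H
H → I
I → N
N → O
O → F
F → Q
Q → M
M → C
C → L
L → J

Visit order: P, A, G, E, K, B, D, H, I, N, O, F, Q, M, C, L, J

C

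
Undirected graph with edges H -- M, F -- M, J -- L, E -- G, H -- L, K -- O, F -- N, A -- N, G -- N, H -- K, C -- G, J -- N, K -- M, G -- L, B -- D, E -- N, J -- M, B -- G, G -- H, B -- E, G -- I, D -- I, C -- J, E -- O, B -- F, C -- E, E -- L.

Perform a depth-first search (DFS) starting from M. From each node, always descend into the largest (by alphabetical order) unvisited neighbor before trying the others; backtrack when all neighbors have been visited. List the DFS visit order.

M K O E N J L H G I D B F C A

Visit M
M → K
K → O
O → E
E → N
N → J
J → L
L → H
H → G
G → I
I → D
D → B
B → F
G → C
N → A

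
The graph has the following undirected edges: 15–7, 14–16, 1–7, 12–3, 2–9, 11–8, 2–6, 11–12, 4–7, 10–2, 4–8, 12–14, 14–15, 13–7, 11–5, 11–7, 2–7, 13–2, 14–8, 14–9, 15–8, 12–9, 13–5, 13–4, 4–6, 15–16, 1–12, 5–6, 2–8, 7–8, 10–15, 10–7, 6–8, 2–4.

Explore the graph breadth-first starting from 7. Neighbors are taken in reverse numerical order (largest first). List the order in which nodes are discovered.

Visit 7; enqueue 15, 13, 11, 10, 8, 4, 2, 1 → queue [15, 13, 11, 10, 8, 4, 2, 1]
Visit 15; enqueue 16, 14 → queue [13, 11, 10, 8, 4, 2, 1, 16, 14]
Visit 13; enqueue 5 → queue [11, 10, 8, 4, 2, 1, 16, 14, 5]
Visit 11; enqueue 12 → queue [10, 8, 4, 2, 1, 16, 14, 5, 12]
Visit 10 → queue [8, 4, 2, 1, 16, 14, 5, 12]
Visit 8; enqueue 6 → queue [4, 2, 1, 16, 14, 5, 12, 6]
Visit 4 → queue [2, 1, 16, 14, 5, 12, 6]
Visit 2; enqueue 9 → queue [1, 16, 14, 5, 12, 6, 9]
Visit 1 → queue [16, 14, 5, 12, 6, 9]
Visit 16 → queue [14, 5, 12, 6, 9]
Visit 14 → queue [5, 12, 6, 9]
Visit 5 → queue [12, 6, 9]
Visit 12; enqueue 3 → queue [6, 9, 3]
Visit 6 → queue [9, 3]
Visit 9 → queue [3]
Visit 3 → queue []

7 → 15 → 13 → 11 → 10 → 8 → 4 → 2 → 1 → 16 → 14 → 5 → 12 → 6 → 9 → 3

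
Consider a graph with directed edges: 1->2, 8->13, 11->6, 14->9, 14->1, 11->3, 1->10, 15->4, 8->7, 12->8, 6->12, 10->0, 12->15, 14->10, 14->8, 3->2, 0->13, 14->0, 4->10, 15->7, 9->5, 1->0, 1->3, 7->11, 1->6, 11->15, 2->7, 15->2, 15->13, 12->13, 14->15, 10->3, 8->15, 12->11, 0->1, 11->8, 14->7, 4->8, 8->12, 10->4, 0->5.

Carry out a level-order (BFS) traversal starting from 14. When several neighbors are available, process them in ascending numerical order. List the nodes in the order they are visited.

14, 0, 1, 7, 8, 9, 10, 15, 5, 13, 2, 3, 6, 11, 12, 4

Visit 14; enqueue 0, 1, 7, 8, 9, 10, 15 → queue [0, 1, 7, 8, 9, 10, 15]
Visit 0; enqueue 5, 13 → queue [1, 7, 8, 9, 10, 15, 5, 13]
Visit 1; enqueue 2, 3, 6 → queue [7, 8, 9, 10, 15, 5, 13, 2, 3, 6]
Visit 7; enqueue 11 → queue [8, 9, 10, 15, 5, 13, 2, 3, 6, 11]
Visit 8; enqueue 12 → queue [9, 10, 15, 5, 13, 2, 3, 6, 11, 12]
Visit 9 → queue [10, 15, 5, 13, 2, 3, 6, 11, 12]
Visit 10; enqueue 4 → queue [15, 5, 13, 2, 3, 6, 11, 12, 4]
Visit 15 → queue [5, 13, 2, 3, 6, 11, 12, 4]
Visit 5 → queue [13, 2, 3, 6, 11, 12, 4]
Visit 13 → queue [2, 3, 6, 11, 12, 4]
Visit 2 → queue [3, 6, 11, 12, 4]
Visit 3 → queue [6, 11, 12, 4]
Visit 6 → queue [11, 12, 4]
Visit 11 → queue [12, 4]
Visit 12 → queue [4]
Visit 4 → queue []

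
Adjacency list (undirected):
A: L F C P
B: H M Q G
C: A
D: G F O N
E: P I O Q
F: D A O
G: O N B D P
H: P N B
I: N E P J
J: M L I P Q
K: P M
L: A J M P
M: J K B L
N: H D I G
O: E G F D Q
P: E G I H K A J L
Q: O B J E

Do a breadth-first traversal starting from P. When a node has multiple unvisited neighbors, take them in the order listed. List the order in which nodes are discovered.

Visit P; enqueue E, G, I, H, K, A, J, L → queue [E, G, I, H, K, A, J, L]
Visit E; enqueue O, Q → queue [G, I, H, K, A, J, L, O, Q]
Visit G; enqueue N, B, D → queue [I, H, K, A, J, L, O, Q, N, B, D]
Visit I → queue [H, K, A, J, L, O, Q, N, B, D]
Visit H → queue [K, A, J, L, O, Q, N, B, D]
Visit K; enqueue M → queue [A, J, L, O, Q, N, B, D, M]
Visit A; enqueue F, C → queue [J, L, O, Q, N, B, D, M, F, C]
Visit J → queue [L, O, Q, N, B, D, M, F, C]
Visit L → queue [O, Q, N, B, D, M, F, C]
Visit O → queue [Q, N, B, D, M, F, C]
Visit Q → queue [N, B, D, M, F, C]
Visit N → queue [B, D, M, F, C]
Visit B → queue [D, M, F, C]
Visit D → queue [M, F, C]
Visit M → queue [F, C]
Visit F → queue [C]
Visit C → queue []

P, E, G, I, H, K, A, J, L, O, Q, N, B, D, M, F, C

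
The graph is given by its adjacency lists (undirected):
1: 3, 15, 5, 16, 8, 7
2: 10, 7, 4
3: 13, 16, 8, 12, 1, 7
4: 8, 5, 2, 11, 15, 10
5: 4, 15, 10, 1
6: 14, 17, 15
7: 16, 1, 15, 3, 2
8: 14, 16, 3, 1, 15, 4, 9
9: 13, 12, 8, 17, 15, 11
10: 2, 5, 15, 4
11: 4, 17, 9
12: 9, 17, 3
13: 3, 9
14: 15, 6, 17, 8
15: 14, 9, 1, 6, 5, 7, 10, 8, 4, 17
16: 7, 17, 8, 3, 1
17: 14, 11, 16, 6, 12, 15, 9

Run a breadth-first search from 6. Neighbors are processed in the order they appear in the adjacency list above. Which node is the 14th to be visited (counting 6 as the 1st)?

Visit 6; enqueue 14, 17, 15 → queue [14, 17, 15]
Visit 14; enqueue 8 → queue [17, 15, 8]
Visit 17; enqueue 11, 16, 12, 9 → queue [15, 8, 11, 16, 12, 9]
Visit 15; enqueue 1, 5, 7, 10, 4 → queue [8, 11, 16, 12, 9, 1, 5, 7, 10, 4]
Visit 8; enqueue 3 → queue [11, 16, 12, 9, 1, 5, 7, 10, 4, 3]
Visit 11 → queue [16, 12, 9, 1, 5, 7, 10, 4, 3]
Visit 16 → queue [12, 9, 1, 5, 7, 10, 4, 3]
Visit 12 → queue [9, 1, 5, 7, 10, 4, 3]
Visit 9; enqueue 13 → queue [1, 5, 7, 10, 4, 3, 13]
Visit 1 → queue [5, 7, 10, 4, 3, 13]
Visit 5 → queue [7, 10, 4, 3, 13]
Visit 7; enqueue 2 → queue [10, 4, 3, 13, 2]
Visit 10 → queue [4, 3, 13, 2]
Visit 4 → queue [3, 13, 2]
Visit 3 → queue [13, 2]
Visit 13 → queue [2]
Visit 2 → queue []

Visit order: 6, 14, 17, 15, 8, 11, 16, 12, 9, 1, 5, 7, 10, 4, 3, 13, 2

4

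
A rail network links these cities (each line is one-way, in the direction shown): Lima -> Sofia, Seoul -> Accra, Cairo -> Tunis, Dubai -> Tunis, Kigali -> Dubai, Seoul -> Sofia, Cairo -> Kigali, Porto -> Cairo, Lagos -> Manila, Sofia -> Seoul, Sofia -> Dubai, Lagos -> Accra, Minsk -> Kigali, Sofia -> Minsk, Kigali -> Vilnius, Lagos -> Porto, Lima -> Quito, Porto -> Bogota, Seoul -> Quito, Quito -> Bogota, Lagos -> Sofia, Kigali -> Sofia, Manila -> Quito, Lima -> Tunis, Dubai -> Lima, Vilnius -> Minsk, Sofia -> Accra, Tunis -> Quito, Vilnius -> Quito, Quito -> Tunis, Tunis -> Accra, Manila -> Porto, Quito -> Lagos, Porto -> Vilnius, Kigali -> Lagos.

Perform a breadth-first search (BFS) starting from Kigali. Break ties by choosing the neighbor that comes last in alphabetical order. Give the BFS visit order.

Visit Kigali; enqueue Vilnius, Sofia, Lagos, Dubai → queue [Vilnius, Sofia, Lagos, Dubai]
Visit Vilnius; enqueue Quito, Minsk → queue [Sofia, Lagos, Dubai, Quito, Minsk]
Visit Sofia; enqueue Seoul, Accra → queue [Lagos, Dubai, Quito, Minsk, Seoul, Accra]
Visit Lagos; enqueue Porto, Manila → queue [Dubai, Quito, Minsk, Seoul, Accra, Porto, Manila]
Visit Dubai; enqueue Tunis, Lima → queue [Quito, Minsk, Seoul, Accra, Porto, Manila, Tunis, Lima]
Visit Quito; enqueue Bogota → queue [Minsk, Seoul, Accra, Porto, Manila, Tunis, Lima, Bogota]
Visit Minsk → queue [Seoul, Accra, Porto, Manila, Tunis, Lima, Bogota]
Visit Seoul → queue [Accra, Porto, Manila, Tunis, Lima, Bogota]
Visit Accra → queue [Porto, Manila, Tunis, Lima, Bogota]
Visit Porto; enqueue Cairo → queue [Manila, Tunis, Lima, Bogota, Cairo]
Visit Manila → queue [Tunis, Lima, Bogota, Cairo]
Visit Tunis → queue [Lima, Bogota, Cairo]
Visit Lima → queue [Bogota, Cairo]
Visit Bogota → queue [Cairo]
Visit Cairo → queue []

Kigali, Vilnius, Sofia, Lagos, Dubai, Quito, Minsk, Seoul, Accra, Porto, Manila, Tunis, Lima, Bogota, Cairo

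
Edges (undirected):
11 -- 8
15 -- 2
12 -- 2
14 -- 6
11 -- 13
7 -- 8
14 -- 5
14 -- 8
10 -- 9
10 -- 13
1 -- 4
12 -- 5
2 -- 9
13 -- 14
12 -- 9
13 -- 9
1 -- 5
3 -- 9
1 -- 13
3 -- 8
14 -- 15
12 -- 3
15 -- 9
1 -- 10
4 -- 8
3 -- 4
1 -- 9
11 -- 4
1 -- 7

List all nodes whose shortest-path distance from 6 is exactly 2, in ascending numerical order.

Level 0: 6
Level 1: 14
Level 2: 5, 8, 13, 15
Level 3: 1, 2, 3, 4, 7, 9, 10, 11, 12

5, 8, 13, 15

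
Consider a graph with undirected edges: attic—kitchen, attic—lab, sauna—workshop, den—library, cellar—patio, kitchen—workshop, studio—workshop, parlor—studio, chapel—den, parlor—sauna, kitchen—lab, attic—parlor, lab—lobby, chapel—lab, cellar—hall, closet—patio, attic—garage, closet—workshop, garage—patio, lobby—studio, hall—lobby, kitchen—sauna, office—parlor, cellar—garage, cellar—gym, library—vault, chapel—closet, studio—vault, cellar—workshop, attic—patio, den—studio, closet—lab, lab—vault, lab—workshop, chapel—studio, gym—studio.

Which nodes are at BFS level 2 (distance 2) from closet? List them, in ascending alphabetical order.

attic, cellar, den, garage, kitchen, lobby, sauna, studio, vault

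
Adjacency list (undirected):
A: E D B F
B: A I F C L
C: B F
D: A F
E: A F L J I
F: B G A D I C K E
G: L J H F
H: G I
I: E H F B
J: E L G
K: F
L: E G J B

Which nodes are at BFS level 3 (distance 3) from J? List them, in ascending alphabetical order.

C, D, K

Level 0: J
Level 1: E, G, L
Level 2: A, B, F, H, I
Level 3: C, D, K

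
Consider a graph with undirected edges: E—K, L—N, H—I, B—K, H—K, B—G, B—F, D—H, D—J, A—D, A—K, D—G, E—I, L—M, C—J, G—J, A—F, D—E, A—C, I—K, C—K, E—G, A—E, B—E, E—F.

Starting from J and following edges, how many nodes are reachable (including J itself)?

BFS from J visits: J, G, D, C, E, B, H, A, K, I, F
Reachable nodes: 11 of 14 total.

11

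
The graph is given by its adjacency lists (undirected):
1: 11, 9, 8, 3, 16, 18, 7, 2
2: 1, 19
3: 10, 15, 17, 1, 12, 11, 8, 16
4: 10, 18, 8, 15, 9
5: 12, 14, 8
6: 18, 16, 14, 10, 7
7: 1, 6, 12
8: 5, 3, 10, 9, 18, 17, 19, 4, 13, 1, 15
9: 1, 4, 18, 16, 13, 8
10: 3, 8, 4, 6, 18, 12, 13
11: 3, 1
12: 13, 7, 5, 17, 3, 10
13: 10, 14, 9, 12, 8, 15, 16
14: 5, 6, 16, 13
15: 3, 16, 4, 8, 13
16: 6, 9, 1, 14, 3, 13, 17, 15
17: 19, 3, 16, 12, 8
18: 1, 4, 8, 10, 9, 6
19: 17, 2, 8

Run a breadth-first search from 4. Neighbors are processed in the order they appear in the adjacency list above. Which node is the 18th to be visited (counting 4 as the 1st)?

7

Visit 4; enqueue 10, 18, 8, 15, 9 → queue [10, 18, 8, 15, 9]
Visit 10; enqueue 3, 6, 12, 13 → queue [18, 8, 15, 9, 3, 6, 12, 13]
Visit 18; enqueue 1 → queue [8, 15, 9, 3, 6, 12, 13, 1]
Visit 8; enqueue 5, 17, 19 → queue [15, 9, 3, 6, 12, 13, 1, 5, 17, 19]
Visit 15; enqueue 16 → queue [9, 3, 6, 12, 13, 1, 5, 17, 19, 16]
Visit 9 → queue [3, 6, 12, 13, 1, 5, 17, 19, 16]
Visit 3; enqueue 11 → queue [6, 12, 13, 1, 5, 17, 19, 16, 11]
Visit 6; enqueue 14, 7 → queue [12, 13, 1, 5, 17, 19, 16, 11, 14, 7]
Visit 12 → queue [13, 1, 5, 17, 19, 16, 11, 14, 7]
Visit 13 → queue [1, 5, 17, 19, 16, 11, 14, 7]
Visit 1; enqueue 2 → queue [5, 17, 19, 16, 11, 14, 7, 2]
Visit 5 → queue [17, 19, 16, 11, 14, 7, 2]
Visit 17 → queue [19, 16, 11, 14, 7, 2]
Visit 19 → queue [16, 11, 14, 7, 2]
Visit 16 → queue [11, 14, 7, 2]
Visit 11 → queue [14, 7, 2]
Visit 14 → queue [7, 2]
Visit 7 → queue [2]
Visit 2 → queue []

Visit order: 4, 10, 18, 8, 15, 9, 3, 6, 12, 13, 1, 5, 17, 19, 16, 11, 14, 7, 2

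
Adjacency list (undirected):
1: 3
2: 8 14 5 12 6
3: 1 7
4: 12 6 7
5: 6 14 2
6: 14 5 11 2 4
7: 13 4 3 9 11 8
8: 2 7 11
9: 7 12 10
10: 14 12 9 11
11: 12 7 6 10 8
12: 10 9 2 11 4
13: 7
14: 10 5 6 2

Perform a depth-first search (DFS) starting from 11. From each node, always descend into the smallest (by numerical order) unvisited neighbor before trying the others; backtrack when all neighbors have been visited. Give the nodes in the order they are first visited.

Visit 11
11 → 6
6 → 2
2 → 5
5 → 14
14 → 10
10 → 9
9 → 7
7 → 3
3 → 1
7 → 4
4 → 12
7 → 8
7 → 13

11 6 2 5 14 10 9 7 3 1 4 12 8 13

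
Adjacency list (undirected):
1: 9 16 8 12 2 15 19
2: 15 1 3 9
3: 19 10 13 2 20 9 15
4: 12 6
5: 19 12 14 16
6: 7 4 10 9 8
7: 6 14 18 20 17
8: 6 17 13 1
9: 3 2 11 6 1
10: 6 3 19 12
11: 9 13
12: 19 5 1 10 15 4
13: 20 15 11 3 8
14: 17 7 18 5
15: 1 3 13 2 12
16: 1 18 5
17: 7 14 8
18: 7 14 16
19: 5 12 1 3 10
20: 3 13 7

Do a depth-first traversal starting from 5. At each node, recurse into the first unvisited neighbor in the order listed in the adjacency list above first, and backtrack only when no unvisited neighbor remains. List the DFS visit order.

Visit 5
5 → 19
19 → 12
12 → 1
1 → 9
9 → 3
3 → 10
10 → 6
6 → 7
7 → 14
14 → 17
17 → 8
8 → 13
13 → 20
13 → 15
15 → 2
13 → 11
14 → 18
18 → 16
6 → 4

5, 19, 12, 1, 9, 3, 10, 6, 7, 14, 17, 8, 13, 20, 15, 2, 11, 18, 16, 4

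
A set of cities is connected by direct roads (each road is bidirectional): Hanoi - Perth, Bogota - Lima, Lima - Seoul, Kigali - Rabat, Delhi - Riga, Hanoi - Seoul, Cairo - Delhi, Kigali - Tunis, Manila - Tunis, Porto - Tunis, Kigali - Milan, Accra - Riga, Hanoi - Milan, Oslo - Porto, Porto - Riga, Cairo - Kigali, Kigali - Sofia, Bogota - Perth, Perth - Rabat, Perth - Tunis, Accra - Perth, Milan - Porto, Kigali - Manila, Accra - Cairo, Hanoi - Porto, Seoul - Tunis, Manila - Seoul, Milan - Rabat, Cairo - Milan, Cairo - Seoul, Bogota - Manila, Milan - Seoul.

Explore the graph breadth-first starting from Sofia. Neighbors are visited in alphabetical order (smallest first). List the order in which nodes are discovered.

Sofia, Kigali, Cairo, Manila, Milan, Rabat, Tunis, Accra, Delhi, Seoul, Bogota, Hanoi, Porto, Perth, Riga, Lima, Oslo

Visit Sofia; enqueue Kigali → queue [Kigali]
Visit Kigali; enqueue Cairo, Manila, Milan, Rabat, Tunis → queue [Cairo, Manila, Milan, Rabat, Tunis]
Visit Cairo; enqueue Accra, Delhi, Seoul → queue [Manila, Milan, Rabat, Tunis, Accra, Delhi, Seoul]
Visit Manila; enqueue Bogota → queue [Milan, Rabat, Tunis, Accra, Delhi, Seoul, Bogota]
Visit Milan; enqueue Hanoi, Porto → queue [Rabat, Tunis, Accra, Delhi, Seoul, Bogota, Hanoi, Porto]
Visit Rabat; enqueue Perth → queue [Tunis, Accra, Delhi, Seoul, Bogota, Hanoi, Porto, Perth]
Visit Tunis → queue [Accra, Delhi, Seoul, Bogota, Hanoi, Porto, Perth]
Visit Accra; enqueue Riga → queue [Delhi, Seoul, Bogota, Hanoi, Porto, Perth, Riga]
Visit Delhi → queue [Seoul, Bogota, Hanoi, Porto, Perth, Riga]
Visit Seoul; enqueue Lima → queue [Bogota, Hanoi, Porto, Perth, Riga, Lima]
Visit Bogota → queue [Hanoi, Porto, Perth, Riga, Lima]
Visit Hanoi → queue [Porto, Perth, Riga, Lima]
Visit Porto; enqueue Oslo → queue [Perth, Riga, Lima, Oslo]
Visit Perth → queue [Riga, Lima, Oslo]
Visit Riga → queue [Lima, Oslo]
Visit Lima → queue [Oslo]
Visit Oslo → queue []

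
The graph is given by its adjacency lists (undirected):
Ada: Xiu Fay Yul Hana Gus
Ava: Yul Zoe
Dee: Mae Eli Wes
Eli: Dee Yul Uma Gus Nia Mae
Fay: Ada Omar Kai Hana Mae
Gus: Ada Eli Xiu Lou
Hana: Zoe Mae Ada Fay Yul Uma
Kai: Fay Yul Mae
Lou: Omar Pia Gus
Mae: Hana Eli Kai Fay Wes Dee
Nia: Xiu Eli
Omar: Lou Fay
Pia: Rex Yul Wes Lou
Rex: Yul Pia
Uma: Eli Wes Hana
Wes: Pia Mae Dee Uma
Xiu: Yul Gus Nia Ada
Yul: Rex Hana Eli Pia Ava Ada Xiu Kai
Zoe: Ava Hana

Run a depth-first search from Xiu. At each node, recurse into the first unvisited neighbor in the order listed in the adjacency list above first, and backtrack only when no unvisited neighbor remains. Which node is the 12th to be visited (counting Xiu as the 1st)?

Omar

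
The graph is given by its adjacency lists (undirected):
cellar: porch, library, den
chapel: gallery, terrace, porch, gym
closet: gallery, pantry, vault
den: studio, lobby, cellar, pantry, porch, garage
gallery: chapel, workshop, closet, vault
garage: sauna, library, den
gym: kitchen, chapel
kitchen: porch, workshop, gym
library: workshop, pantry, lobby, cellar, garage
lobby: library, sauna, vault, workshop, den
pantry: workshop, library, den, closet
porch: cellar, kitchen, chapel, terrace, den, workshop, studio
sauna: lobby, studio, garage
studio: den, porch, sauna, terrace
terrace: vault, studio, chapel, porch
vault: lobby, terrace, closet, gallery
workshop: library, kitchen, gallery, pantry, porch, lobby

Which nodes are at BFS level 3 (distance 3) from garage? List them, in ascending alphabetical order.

Level 0: garage
Level 1: den, library, sauna
Level 2: cellar, lobby, pantry, porch, studio, workshop
Level 3: chapel, closet, gallery, kitchen, terrace, vault
Level 4: gym

chapel, closet, gallery, kitchen, terrace, vault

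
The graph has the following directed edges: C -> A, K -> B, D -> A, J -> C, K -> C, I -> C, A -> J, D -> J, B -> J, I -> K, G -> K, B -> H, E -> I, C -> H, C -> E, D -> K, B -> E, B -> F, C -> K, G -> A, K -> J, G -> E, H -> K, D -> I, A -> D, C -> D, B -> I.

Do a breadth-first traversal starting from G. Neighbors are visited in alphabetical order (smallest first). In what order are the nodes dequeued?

Visit G; enqueue A, E, K → queue [A, E, K]
Visit A; enqueue D, J → queue [E, K, D, J]
Visit E; enqueue I → queue [K, D, J, I]
Visit K; enqueue B, C → queue [D, J, I, B, C]
Visit D → queue [J, I, B, C]
Visit J → queue [I, B, C]
Visit I → queue [B, C]
Visit B; enqueue F, H → queue [C, F, H]
Visit C → queue [F, H]
Visit F → queue [H]
Visit H → queue []

G -> A -> E -> K -> D -> J -> I -> B -> C -> F -> H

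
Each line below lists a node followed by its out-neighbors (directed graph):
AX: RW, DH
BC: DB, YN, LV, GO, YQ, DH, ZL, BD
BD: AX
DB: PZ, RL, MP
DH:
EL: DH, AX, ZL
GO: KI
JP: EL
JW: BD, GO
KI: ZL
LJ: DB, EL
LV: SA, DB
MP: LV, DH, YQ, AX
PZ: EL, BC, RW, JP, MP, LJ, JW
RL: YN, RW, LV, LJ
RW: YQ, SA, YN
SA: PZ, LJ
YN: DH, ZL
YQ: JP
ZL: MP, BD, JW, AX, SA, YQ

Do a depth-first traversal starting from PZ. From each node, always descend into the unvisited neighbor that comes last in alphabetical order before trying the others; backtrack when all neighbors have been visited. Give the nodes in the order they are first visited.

Visit PZ
PZ → RW
RW → YQ
YQ → JP
JP → EL
EL → ZL
ZL → SA
SA → LJ
LJ → DB
DB → RL
RL → YN
YN → DH
RL → LV
DB → MP
MP → AX
ZL → JW
JW → GO
GO → KI
JW → BD
PZ → BC

PZ -> RW -> YQ -> JP -> EL -> ZL -> SA -> LJ -> DB -> RL -> YN -> DH -> LV -> MP -> AX -> JW -> GO -> KI -> BD -> BC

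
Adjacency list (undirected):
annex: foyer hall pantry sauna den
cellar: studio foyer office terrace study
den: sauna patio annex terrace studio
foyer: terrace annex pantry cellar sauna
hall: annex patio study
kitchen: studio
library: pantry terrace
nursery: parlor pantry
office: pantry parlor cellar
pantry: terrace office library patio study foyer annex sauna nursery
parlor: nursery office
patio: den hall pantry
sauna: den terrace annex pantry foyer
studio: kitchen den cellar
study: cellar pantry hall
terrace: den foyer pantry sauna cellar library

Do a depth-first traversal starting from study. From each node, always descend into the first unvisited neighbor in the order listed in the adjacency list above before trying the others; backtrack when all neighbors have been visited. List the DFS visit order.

Visit study
study → cellar
cellar → studio
studio → kitchen
studio → den
den → sauna
sauna → terrace
terrace → foyer
foyer → annex
annex → hall
hall → patio
patio → pantry
pantry → office
office → parlor
parlor → nursery
pantry → library

study -> cellar -> studio -> kitchen -> den -> sauna -> terrace -> foyer -> annex -> hall -> patio -> pantry -> office -> parlor -> nursery -> library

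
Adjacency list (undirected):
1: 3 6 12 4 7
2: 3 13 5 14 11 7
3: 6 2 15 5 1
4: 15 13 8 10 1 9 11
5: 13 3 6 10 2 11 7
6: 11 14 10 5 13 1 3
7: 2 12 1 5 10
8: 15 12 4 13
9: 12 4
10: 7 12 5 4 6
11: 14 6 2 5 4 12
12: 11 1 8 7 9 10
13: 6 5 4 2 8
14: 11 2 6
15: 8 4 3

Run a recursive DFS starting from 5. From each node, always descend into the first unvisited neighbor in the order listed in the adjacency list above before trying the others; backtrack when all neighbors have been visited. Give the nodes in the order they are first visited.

5 → 13 → 6 → 11 → 14 → 2 → 3 → 15 → 8 → 12 → 1 → 4 → 10 → 7 → 9

Visit 5
5 → 13
13 → 6
6 → 11
11 → 14
14 → 2
2 → 3
3 → 15
15 → 8
8 → 12
12 → 1
1 → 4
4 → 10
10 → 7
4 → 9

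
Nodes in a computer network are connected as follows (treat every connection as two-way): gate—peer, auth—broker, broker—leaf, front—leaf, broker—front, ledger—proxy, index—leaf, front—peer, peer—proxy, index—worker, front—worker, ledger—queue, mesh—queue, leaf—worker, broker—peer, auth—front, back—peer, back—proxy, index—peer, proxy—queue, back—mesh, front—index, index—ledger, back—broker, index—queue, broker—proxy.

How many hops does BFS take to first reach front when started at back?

2

Level 0: back
Level 1: broker, mesh, peer, proxy
Level 2: auth, front, gate, index, leaf, ledger, queue
Level 3: worker
front first appears at level 2.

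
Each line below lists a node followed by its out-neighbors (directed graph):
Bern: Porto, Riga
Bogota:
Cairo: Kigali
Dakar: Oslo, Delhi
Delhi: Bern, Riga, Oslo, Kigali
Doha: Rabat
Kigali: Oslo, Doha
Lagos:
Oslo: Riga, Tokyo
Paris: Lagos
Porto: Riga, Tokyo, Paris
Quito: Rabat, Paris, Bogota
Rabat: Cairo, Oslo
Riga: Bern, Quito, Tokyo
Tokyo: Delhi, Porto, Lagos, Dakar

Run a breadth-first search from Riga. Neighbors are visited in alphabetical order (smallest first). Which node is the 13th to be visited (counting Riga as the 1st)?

Oslo

Visit Riga; enqueue Bern, Quito, Tokyo → queue [Bern, Quito, Tokyo]
Visit Bern; enqueue Porto → queue [Quito, Tokyo, Porto]
Visit Quito; enqueue Bogota, Paris, Rabat → queue [Tokyo, Porto, Bogota, Paris, Rabat]
Visit Tokyo; enqueue Dakar, Delhi, Lagos → queue [Porto, Bogota, Paris, Rabat, Dakar, Delhi, Lagos]
Visit Porto → queue [Bogota, Paris, Rabat, Dakar, Delhi, Lagos]
Visit Bogota → queue [Paris, Rabat, Dakar, Delhi, Lagos]
Visit Paris → queue [Rabat, Dakar, Delhi, Lagos]
Visit Rabat; enqueue Cairo, Oslo → queue [Dakar, Delhi, Lagos, Cairo, Oslo]
Visit Dakar → queue [Delhi, Lagos, Cairo, Oslo]
Visit Delhi; enqueue Kigali → queue [Lagos, Cairo, Oslo, Kigali]
Visit Lagos → queue [Cairo, Oslo, Kigali]
Visit Cairo → queue [Oslo, Kigali]
Visit Oslo → queue [Kigali]
Visit Kigali; enqueue Doha → queue [Doha]
Visit Doha → queue []

Visit order: Riga, Bern, Quito, Tokyo, Porto, Bogota, Paris, Rabat, Dakar, Delhi, Lagos, Cairo, Oslo, Kigali, Doha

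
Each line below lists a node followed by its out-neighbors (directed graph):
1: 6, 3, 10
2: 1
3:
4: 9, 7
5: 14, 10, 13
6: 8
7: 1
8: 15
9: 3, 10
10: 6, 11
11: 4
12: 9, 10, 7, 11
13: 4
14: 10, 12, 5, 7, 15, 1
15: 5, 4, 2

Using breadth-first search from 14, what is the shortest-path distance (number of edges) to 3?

Level 0: 14
Level 1: 1, 5, 7, 10, 12, 15
Level 2: 2, 3, 4, 6, 9, 11, 13
Level 3: 8
3 first appears at level 2.

2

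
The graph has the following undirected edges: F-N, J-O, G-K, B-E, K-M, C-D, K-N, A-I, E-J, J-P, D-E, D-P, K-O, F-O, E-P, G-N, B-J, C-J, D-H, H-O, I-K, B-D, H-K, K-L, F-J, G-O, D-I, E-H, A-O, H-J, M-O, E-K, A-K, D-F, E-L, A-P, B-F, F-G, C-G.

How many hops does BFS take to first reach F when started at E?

2

Level 0: E
Level 1: B, D, H, J, K, L, P
Level 2: A, C, F, G, I, M, N, O
F first appears at level 2.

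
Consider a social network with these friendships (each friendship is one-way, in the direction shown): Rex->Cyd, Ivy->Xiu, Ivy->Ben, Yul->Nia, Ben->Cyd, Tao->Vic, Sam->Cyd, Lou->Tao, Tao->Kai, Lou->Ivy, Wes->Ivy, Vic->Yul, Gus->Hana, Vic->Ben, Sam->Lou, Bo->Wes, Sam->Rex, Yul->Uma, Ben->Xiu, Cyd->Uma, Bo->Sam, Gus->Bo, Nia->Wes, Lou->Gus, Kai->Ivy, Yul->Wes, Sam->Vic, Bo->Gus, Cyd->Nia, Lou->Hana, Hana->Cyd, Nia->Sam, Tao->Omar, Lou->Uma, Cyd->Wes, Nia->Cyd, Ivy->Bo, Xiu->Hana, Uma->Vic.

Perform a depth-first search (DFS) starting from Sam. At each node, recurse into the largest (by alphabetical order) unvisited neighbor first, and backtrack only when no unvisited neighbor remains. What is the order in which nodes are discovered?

Sam, Vic, Yul, Wes, Ivy, Xiu, Hana, Cyd, Uma, Nia, Bo, Gus, Ben, Rex, Lou, Tao, Omar, Kai

Visit Sam
Sam → Vic
Vic → Yul
Yul → Wes
Wes → Ivy
Ivy → Xiu
Xiu → Hana
Hana → Cyd
Cyd → Uma
Cyd → Nia
Ivy → Bo
Bo → Gus
Ivy → Ben
Sam → Rex
Sam → Lou
Lou → Tao
Tao → Omar
Tao → Kai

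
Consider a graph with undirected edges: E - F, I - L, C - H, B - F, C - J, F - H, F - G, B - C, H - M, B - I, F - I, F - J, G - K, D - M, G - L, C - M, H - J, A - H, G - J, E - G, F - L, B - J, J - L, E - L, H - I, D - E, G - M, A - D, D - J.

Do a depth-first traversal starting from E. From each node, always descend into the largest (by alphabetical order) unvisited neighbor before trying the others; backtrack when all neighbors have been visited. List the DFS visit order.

E, L, J, H, M, G, K, F, I, B, C, D, A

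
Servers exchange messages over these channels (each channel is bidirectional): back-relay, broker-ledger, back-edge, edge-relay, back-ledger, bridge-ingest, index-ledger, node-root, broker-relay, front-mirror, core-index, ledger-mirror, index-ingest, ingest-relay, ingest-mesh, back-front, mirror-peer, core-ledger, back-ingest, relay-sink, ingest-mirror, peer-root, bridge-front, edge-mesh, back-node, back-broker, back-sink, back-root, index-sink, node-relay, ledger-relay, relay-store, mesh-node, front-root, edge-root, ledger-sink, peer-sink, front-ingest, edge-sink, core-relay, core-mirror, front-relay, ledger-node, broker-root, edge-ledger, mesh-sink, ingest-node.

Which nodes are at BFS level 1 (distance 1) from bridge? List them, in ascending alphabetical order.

Level 0: bridge
Level 1: front, ingest
Level 2: back, index, mesh, mirror, node, relay, root
Level 3: broker, core, edge, ledger, peer, sink, store

front, ingest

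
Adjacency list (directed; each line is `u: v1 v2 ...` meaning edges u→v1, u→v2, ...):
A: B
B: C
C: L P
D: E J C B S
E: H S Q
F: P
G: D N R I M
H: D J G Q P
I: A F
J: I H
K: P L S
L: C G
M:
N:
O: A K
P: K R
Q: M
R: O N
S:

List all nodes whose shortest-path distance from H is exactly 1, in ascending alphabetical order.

D, G, J, P, Q

Level 0: H
Level 1: D, G, J, P, Q
Level 2: B, C, E, I, K, M, N, R, S
Level 3: A, F, L, O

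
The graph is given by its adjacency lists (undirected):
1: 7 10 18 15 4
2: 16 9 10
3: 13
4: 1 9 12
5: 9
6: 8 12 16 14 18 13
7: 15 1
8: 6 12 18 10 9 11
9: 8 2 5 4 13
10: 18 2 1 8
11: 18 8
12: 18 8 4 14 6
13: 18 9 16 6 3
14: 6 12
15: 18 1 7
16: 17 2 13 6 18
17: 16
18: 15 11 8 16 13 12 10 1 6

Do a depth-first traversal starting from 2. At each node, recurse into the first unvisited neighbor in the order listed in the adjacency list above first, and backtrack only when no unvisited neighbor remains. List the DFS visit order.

2, 16, 17, 13, 18, 15, 1, 7, 10, 8, 6, 12, 4, 9, 5, 14, 11, 3

Visit 2
2 → 16
16 → 17
16 → 13
13 → 18
18 → 15
15 → 1
1 → 7
1 → 10
10 → 8
8 → 6
6 → 12
12 → 4
4 → 9
9 → 5
12 → 14
8 → 11
13 → 3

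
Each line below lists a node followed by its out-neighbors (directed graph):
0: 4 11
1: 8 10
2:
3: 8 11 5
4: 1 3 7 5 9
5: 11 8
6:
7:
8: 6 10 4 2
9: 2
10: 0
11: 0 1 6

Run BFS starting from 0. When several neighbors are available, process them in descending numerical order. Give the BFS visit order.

0, 11, 4, 6, 1, 9, 7, 5, 3, 10, 8, 2

Visit 0; enqueue 11, 4 → queue [11, 4]
Visit 11; enqueue 6, 1 → queue [4, 6, 1]
Visit 4; enqueue 9, 7, 5, 3 → queue [6, 1, 9, 7, 5, 3]
Visit 6 → queue [1, 9, 7, 5, 3]
Visit 1; enqueue 10, 8 → queue [9, 7, 5, 3, 10, 8]
Visit 9; enqueue 2 → queue [7, 5, 3, 10, 8, 2]
Visit 7 → queue [5, 3, 10, 8, 2]
Visit 5 → queue [3, 10, 8, 2]
Visit 3 → queue [10, 8, 2]
Visit 10 → queue [8, 2]
Visit 8 → queue [2]
Visit 2 → queue []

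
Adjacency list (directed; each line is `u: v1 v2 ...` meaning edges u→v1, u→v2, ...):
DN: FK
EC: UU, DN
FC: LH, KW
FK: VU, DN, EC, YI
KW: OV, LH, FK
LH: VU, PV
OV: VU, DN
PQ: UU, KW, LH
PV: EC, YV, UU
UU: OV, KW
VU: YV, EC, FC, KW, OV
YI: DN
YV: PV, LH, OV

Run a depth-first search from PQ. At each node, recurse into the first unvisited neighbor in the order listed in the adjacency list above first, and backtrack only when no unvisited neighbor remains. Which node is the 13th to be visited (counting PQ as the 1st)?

Visit PQ
PQ → UU
UU → OV
OV → VU
VU → YV
YV → PV
PV → EC
EC → DN
DN → FK
FK → YI
YV → LH
VU → FC
FC → KW

Visit order: PQ, UU, OV, VU, YV, PV, EC, DN, FK, YI, LH, FC, KW

KW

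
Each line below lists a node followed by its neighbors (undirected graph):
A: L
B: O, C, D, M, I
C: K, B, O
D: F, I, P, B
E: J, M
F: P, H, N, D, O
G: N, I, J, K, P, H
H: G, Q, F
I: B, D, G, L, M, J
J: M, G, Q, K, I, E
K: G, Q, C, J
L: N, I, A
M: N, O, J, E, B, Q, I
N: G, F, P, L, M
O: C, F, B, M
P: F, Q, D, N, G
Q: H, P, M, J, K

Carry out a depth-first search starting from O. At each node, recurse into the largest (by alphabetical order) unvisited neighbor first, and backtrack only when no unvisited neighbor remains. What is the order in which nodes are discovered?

Visit O
O → M
M → Q
Q → P
P → N
N → L
L → I
I → J
J → K
K → G
G → H
H → F
F → D
D → B
B → C
J → E
L → A

O, M, Q, P, N, L, I, J, K, G, H, F, D, B, C, E, A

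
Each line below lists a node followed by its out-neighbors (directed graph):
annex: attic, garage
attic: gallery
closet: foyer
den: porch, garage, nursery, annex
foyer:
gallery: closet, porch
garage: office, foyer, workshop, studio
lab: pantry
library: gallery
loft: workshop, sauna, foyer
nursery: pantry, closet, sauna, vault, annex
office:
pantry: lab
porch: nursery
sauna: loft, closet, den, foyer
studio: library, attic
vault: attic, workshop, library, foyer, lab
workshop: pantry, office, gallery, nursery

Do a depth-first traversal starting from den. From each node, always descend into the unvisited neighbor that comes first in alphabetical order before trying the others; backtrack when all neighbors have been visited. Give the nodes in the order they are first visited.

den, annex, attic, gallery, closet, foyer, porch, nursery, pantry, lab, sauna, loft, workshop, office, vault, library, garage, studio

Visit den
den → annex
annex → attic
attic → gallery
gallery → closet
closet → foyer
gallery → porch
porch → nursery
nursery → pantry
pantry → lab
nursery → sauna
sauna → loft
loft → workshop
workshop → office
nursery → vault
vault → library
annex → garage
garage → studio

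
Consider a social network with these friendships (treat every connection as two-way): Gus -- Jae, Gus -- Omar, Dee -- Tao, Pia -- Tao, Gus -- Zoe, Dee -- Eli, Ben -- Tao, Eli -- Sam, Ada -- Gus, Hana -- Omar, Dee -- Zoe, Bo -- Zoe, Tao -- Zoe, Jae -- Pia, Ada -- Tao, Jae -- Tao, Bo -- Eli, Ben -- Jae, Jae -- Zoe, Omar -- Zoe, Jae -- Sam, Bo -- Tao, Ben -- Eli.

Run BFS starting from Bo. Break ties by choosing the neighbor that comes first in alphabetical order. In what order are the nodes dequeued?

Bo -> Eli -> Tao -> Zoe -> Ben -> Dee -> Sam -> Ada -> Jae -> Pia -> Gus -> Omar -> Hana

Visit Bo; enqueue Eli, Tao, Zoe → queue [Eli, Tao, Zoe]
Visit Eli; enqueue Ben, Dee, Sam → queue [Tao, Zoe, Ben, Dee, Sam]
Visit Tao; enqueue Ada, Jae, Pia → queue [Zoe, Ben, Dee, Sam, Ada, Jae, Pia]
Visit Zoe; enqueue Gus, Omar → queue [Ben, Dee, Sam, Ada, Jae, Pia, Gus, Omar]
Visit Ben → queue [Dee, Sam, Ada, Jae, Pia, Gus, Omar]
Visit Dee → queue [Sam, Ada, Jae, Pia, Gus, Omar]
Visit Sam → queue [Ada, Jae, Pia, Gus, Omar]
Visit Ada → queue [Jae, Pia, Gus, Omar]
Visit Jae → queue [Pia, Gus, Omar]
Visit Pia → queue [Gus, Omar]
Visit Gus → queue [Omar]
Visit Omar; enqueue Hana → queue [Hana]
Visit Hana → queue []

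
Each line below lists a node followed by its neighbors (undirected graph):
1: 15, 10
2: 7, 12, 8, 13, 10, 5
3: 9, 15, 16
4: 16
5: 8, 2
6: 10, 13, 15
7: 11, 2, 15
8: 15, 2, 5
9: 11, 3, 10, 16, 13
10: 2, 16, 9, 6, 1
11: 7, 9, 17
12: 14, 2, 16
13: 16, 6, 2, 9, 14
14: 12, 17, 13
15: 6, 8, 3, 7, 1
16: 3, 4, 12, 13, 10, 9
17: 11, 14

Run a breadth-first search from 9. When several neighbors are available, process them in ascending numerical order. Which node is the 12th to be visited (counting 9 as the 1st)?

Visit 9; enqueue 3, 10, 11, 13, 16 → queue [3, 10, 11, 13, 16]
Visit 3; enqueue 15 → queue [10, 11, 13, 16, 15]
Visit 10; enqueue 1, 2, 6 → queue [11, 13, 16, 15, 1, 2, 6]
Visit 11; enqueue 7, 17 → queue [13, 16, 15, 1, 2, 6, 7, 17]
Visit 13; enqueue 14 → queue [16, 15, 1, 2, 6, 7, 17, 14]
Visit 16; enqueue 4, 12 → queue [15, 1, 2, 6, 7, 17, 14, 4, 12]
Visit 15; enqueue 8 → queue [1, 2, 6, 7, 17, 14, 4, 12, 8]
Visit 1 → queue [2, 6, 7, 17, 14, 4, 12, 8]
Visit 2; enqueue 5 → queue [6, 7, 17, 14, 4, 12, 8, 5]
Visit 6 → queue [7, 17, 14, 4, 12, 8, 5]
Visit 7 → queue [17, 14, 4, 12, 8, 5]
Visit 17 → queue [14, 4, 12, 8, 5]
Visit 14 → queue [4, 12, 8, 5]
Visit 4 → queue [12, 8, 5]
Visit 12 → queue [8, 5]
Visit 8 → queue [5]
Visit 5 → queue []

Visit order: 9, 3, 10, 11, 13, 16, 15, 1, 2, 6, 7, 17, 14, 4, 12, 8, 5

17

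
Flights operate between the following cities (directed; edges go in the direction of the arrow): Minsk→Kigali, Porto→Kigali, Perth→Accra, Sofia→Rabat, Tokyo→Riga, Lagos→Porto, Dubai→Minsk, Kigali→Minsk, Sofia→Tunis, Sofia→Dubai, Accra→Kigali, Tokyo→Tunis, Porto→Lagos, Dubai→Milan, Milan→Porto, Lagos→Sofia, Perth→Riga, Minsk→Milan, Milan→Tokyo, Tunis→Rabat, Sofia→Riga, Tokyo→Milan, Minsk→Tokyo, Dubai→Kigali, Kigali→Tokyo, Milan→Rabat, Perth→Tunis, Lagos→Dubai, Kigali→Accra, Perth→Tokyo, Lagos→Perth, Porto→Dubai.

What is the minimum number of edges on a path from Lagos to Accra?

Level 0: Lagos
Level 1: Dubai, Perth, Porto, Sofia
Level 2: Accra, Kigali, Milan, Minsk, Rabat, Riga, Tokyo, Tunis
Accra first appears at level 2.

2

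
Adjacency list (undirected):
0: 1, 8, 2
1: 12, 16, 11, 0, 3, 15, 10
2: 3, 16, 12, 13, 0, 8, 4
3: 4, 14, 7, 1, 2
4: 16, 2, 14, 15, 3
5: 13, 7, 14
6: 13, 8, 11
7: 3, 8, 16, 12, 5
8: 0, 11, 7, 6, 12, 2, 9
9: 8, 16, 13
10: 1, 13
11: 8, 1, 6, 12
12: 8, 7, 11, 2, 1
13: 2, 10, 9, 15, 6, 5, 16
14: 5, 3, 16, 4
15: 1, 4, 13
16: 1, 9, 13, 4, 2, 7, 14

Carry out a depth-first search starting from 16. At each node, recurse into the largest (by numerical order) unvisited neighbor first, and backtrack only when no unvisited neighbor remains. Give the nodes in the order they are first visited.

16 → 14 → 5 → 13 → 15 → 4 → 3 → 7 → 12 → 11 → 8 → 9 → 6 → 2 → 0 → 1 → 10

Visit 16
16 → 14
14 → 5
5 → 13
13 → 15
15 → 4
4 → 3
3 → 7
7 → 12
12 → 11
11 → 8
8 → 9
8 → 6
8 → 2
2 → 0
0 → 1
1 → 10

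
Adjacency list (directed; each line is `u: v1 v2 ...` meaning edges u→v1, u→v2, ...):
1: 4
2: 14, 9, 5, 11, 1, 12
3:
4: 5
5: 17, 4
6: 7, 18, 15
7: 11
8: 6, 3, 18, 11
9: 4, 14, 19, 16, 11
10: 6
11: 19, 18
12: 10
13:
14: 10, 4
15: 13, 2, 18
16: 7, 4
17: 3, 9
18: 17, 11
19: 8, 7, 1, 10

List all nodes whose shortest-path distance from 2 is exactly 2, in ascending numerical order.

Level 0: 2
Level 1: 1, 5, 9, 11, 12, 14
Level 2: 4, 10, 16, 17, 18, 19
Level 3: 3, 6, 7, 8
Level 4: 15
Level 5: 13

4, 10, 16, 17, 18, 19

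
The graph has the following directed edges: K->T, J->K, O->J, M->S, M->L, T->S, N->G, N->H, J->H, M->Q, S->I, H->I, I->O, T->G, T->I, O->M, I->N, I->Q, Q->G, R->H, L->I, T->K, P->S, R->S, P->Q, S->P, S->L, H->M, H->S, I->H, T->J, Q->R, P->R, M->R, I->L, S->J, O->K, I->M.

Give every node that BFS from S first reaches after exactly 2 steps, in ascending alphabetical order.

H, K, M, N, O, Q, R

Level 0: S
Level 1: I, J, L, P
Level 2: H, K, M, N, O, Q, R
Level 3: G, T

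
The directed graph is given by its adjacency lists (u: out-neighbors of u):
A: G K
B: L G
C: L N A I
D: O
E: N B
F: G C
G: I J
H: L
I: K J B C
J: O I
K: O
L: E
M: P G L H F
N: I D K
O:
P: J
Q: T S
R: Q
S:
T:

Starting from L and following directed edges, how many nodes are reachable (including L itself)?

BFS from L visits: L, E, B, N, G, D, I, K, J, O, C, A
Reachable nodes: 12 of 20 total.

12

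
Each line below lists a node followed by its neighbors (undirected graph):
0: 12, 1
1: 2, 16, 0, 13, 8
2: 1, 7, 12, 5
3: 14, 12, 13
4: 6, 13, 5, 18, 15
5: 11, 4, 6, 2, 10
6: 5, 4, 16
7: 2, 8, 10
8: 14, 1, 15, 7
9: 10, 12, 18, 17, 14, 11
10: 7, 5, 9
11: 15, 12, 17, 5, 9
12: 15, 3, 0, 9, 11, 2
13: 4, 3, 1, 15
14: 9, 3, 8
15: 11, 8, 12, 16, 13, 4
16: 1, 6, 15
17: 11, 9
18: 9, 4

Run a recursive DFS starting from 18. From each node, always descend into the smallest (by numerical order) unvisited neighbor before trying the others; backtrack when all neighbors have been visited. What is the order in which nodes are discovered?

Visit 18
18 → 4
4 → 5
5 → 2
2 → 1
1 → 0
0 → 12
12 → 3
3 → 13
13 → 15
15 → 8
8 → 7
7 → 10
10 → 9
9 → 11
11 → 17
9 → 14
15 → 16
16 → 6

18, 4, 5, 2, 1, 0, 12, 3, 13, 15, 8, 7, 10, 9, 11, 17, 14, 16, 6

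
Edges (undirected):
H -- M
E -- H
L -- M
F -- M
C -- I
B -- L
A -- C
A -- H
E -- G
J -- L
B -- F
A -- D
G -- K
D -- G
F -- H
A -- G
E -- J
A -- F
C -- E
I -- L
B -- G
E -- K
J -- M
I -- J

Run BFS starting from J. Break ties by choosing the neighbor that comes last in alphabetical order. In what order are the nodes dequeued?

J, M, L, I, E, H, F, B, C, K, G, A, D

Visit J; enqueue M, L, I, E → queue [M, L, I, E]
Visit M; enqueue H, F → queue [L, I, E, H, F]
Visit L; enqueue B → queue [I, E, H, F, B]
Visit I; enqueue C → queue [E, H, F, B, C]
Visit E; enqueue K, G → queue [H, F, B, C, K, G]
Visit H; enqueue A → queue [F, B, C, K, G, A]
Visit F → queue [B, C, K, G, A]
Visit B → queue [C, K, G, A]
Visit C → queue [K, G, A]
Visit K → queue [G, A]
Visit G; enqueue D → queue [A, D]
Visit A → queue [D]
Visit D → queue []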